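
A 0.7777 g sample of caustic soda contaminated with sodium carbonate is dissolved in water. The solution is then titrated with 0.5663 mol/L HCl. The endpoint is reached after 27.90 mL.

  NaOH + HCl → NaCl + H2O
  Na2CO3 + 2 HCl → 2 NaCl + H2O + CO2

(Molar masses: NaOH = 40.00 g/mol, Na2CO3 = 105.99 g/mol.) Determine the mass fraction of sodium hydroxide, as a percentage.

n(HCl) = 0.02790 × 0.5663 = 0.01580 mol
Let x = n(NaOH), y = n(Na2CO3).
Titrant: 1x + 2y = 0.01580;  mass: 40.00x + 105.99y = 0.7777
Solving, x = 4.587 × 10^-3 mol, y = 5.606 × 10^-3 mol
mass of NaOH = 4.587 × 10^-3 × 40.00 = 0.1835 g
% NaOH = 0.1835 / 0.7777 × 100 = 23.59 %

23.59 %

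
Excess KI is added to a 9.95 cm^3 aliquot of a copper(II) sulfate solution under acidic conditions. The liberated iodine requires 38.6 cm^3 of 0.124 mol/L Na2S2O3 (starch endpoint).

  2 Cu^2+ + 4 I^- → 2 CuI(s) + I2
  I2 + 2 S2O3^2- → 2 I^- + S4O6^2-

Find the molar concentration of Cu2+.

0.481 mol/L

n(S2O3^2-) = 0.0386 × 0.124 = 4.79 × 10^-3 mol
n(I2) = n(S2O3^2-)/2 = 2.39 × 10^-3 mol
From the 2:1 ratio, n(Cu2+) in the aliquot = 2/1 × 2.39 × 10^-3 = 4.79 × 10^-3 mol
[Cu2+] = 4.79 × 10^-3 / 0.00995 = 0.481 mol/L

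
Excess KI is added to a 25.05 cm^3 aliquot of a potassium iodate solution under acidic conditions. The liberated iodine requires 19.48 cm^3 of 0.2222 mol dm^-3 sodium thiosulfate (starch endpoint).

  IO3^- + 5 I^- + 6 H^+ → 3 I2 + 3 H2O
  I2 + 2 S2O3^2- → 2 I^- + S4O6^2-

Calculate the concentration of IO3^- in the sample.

0.02880 mol/L

n(S2O3^2-) = 0.01948 × 0.2222 = 4.328 × 10^-3 mol
n(I2) = n(S2O3^2-)/2 = 2.164 × 10^-3 mol
From the 1:3 ratio, n(IO3^-) in the aliquot = 1/3 × 2.164 × 10^-3 = 7.214 × 10^-4 mol
[IO3^-] = 7.214 × 10^-4 / 0.02505 = 0.02880 mol/L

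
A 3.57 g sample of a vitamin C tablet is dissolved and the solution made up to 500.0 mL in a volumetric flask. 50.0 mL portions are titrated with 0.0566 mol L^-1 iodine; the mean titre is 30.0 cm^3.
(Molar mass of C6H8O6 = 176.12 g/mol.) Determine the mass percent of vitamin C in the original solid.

C6H8O6 + I2 → C6H6O6 + 2 HI
n(I2) per titration = 0.0300 × 0.0566 = 1.70 × 10^-3 mol
n(C6H8O6) in each aliquot = 1.70 × 10^-3 mol (1:1 ratio)
n(C6H8O6) in the whole flask = 1.70 × 10^-3 × 500.0/50.0 = 0.0170 mol
mass of C6H8O6 = 0.0170 × 176.12 = 2.99 g
% C6H8O6 = 2.99 / 3.57 × 100 = 83.8 %

83.8 %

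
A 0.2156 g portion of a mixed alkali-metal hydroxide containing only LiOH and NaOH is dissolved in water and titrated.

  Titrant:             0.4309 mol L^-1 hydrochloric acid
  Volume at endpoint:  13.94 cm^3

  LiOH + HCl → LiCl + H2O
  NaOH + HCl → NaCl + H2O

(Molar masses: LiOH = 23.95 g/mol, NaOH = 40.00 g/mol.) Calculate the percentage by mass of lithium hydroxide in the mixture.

n(HCl) = 0.01394 × 0.4309 = 6.007 × 10^-3 mol
Let x = n(LiOH), y = n(NaOH).
Titrant: 1x + 1y = 6.007 × 10^-3;  mass: 23.95x + 40.00y = 0.2156
Solving, x = 1.537 × 10^-3 mol, y = 4.470 × 10^-3 mol
mass of LiOH = 1.537 × 10^-3 × 23.95 = 0.03681 g
% LiOH = 0.03681 / 0.2156 × 100 = 17.07 %

17.07 %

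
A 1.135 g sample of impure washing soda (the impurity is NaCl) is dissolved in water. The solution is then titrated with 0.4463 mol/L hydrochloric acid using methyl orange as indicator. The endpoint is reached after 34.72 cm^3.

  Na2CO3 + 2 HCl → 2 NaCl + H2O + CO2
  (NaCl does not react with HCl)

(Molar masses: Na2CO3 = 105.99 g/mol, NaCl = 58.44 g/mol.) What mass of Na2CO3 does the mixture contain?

n(HCl) = 0.03472 × 0.4463 = 0.01550 mol
Let x = n(Na2CO3), y = n(NaCl).
Titrant: 2x = 0.01550;  mass: 105.99x + 58.44y = 1.135
Solving, x = 7.748 × 10^-3 mol, y = 5.370 × 10^-3 mol
mass of Na2CO3 = 7.748 × 10^-3 × 105.99 = 0.8212 g

0.8212 g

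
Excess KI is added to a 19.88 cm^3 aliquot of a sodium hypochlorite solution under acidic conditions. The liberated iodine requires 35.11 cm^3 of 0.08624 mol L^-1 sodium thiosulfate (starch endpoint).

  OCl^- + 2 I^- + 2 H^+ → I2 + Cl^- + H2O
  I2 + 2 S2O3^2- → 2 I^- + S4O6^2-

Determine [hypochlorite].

n(S2O3^2-) = 0.03511 × 0.08624 = 3.028 × 10^-3 mol
n(I2) = n(S2O3^2-)/2 = 1.514 × 10^-3 mol
n(OCl^-) in the aliquot = 1.514 × 10^-3 mol (1:1 ratio)
[OCl^-] = 1.514 × 10^-3 / 0.01988 = 0.07615 mol/L

0.07615 mol/L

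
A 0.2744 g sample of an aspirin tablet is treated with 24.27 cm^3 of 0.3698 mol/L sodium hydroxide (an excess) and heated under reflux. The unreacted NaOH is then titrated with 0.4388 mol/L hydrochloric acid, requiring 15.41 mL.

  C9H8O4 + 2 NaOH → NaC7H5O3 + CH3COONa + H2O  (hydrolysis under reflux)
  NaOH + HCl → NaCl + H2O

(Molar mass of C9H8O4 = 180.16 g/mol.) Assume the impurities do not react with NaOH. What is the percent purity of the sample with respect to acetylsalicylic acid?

n(NaOH) added = 0.02427 × 0.3698 = 8.975 × 10^-3 mol
n(HCl) used in back-titration = 0.01541 × 0.4388 = 6.762 × 10^-3 mol
n(NaOH) left over = 6.762 × 10^-3 mol (1:1 ratio)
n(NaOH) consumed by analyte = 8.975 × 10^-3 − 6.762 × 10^-3 = 2.213 × 10^-3 mol
From the 1:2 ratio, n(C9H8O4) = 1/2 × 2.213 × 10^-3 = 1.107 × 10^-3 mol
mass of C9H8O4 = 1.107 × 10^-3 × 180.16 = 0.1994 g
% C9H8O4 = 0.1994 / 0.2744 × 100 = 72.65 %

72.65 %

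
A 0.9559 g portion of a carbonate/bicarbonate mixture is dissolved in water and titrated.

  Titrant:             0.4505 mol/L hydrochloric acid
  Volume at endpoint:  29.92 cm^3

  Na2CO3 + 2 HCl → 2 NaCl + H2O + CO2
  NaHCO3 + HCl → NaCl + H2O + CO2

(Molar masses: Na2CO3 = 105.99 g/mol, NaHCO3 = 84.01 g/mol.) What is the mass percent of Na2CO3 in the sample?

31.54 %

n(HCl) = 0.02992 × 0.4505 = 0.01348 mol
Let x = n(Na2CO3), y = n(NaHCO3).
Titrant: 2x + 1y = 0.01348;  mass: 105.99x + 84.01y = 0.9559
Solving, x = 2.845 × 10^-3 mol, y = 7.789 × 10^-3 mol
mass of Na2CO3 = 2.845 × 10^-3 × 105.99 = 0.3015 g
% Na2CO3 = 0.3015 / 0.9559 × 100 = 31.54 %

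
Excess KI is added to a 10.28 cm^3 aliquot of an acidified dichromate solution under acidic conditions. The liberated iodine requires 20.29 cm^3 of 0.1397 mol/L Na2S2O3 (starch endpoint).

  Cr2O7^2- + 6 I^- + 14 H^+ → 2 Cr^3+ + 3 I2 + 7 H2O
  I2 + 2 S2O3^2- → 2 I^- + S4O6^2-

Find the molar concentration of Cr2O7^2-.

n(S2O3^2-) = 0.02029 × 0.1397 = 2.835 × 10^-3 mol
n(I2) = n(S2O3^2-)/2 = 1.417 × 10^-3 mol
From the 1:3 ratio, n(Cr2O7^2-) in the aliquot = 1/3 × 1.417 × 10^-3 = 4.724 × 10^-4 mol
[Cr2O7^2-] = 4.724 × 10^-4 / 0.01028 = 0.04596 mol/L

0.04596 mol/L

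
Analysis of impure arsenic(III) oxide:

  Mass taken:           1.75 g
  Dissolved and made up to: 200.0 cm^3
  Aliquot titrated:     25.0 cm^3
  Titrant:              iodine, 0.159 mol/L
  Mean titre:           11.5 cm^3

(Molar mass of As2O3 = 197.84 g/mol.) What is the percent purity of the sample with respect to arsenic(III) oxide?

82.7 %

As2O3 + 2 I2 + 2 H2O → As2O5 + 4 HI
n(I2) per titration = 0.0115 × 0.159 = 1.83 × 10^-3 mol
From the 1:2 ratio, n(As2O3) in each aliquot = 1/2 × 1.83 × 10^-3 = 9.14 × 10^-4 mol
n(As2O3) in the whole flask = 9.14 × 10^-4 × 200.0/25.0 = 7.31 × 10^-3 mol
mass of As2O3 = 7.31 × 10^-3 × 197.84 = 1.45 g
% As2O3 = 1.45 / 1.75 × 100 = 82.7 %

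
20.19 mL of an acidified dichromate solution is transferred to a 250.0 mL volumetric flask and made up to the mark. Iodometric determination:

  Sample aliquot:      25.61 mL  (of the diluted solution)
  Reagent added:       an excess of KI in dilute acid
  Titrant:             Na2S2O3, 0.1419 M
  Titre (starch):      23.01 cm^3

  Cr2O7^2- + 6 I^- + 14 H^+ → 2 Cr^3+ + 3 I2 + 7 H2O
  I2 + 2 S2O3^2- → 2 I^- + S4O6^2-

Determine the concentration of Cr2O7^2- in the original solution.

n(S2O3^2-) = 0.02301 × 0.1419 = 3.265 × 10^-3 mol
n(I2) = n(S2O3^2-)/2 = 1.633 × 10^-3 mol
From the 1:3 ratio, n(Cr2O7^2-) in the aliquot = 1/3 × 1.633 × 10^-3 = 5.442 × 10^-4 mol
[Cr2O7^2-]_dilute = 5.442 × 10^-4 / 0.02561 = 0.02125 mol/L
[Cr2O7^2-]_original = 0.02125 × 250.0/20.19 = 0.2631 mol/L

0.2631 M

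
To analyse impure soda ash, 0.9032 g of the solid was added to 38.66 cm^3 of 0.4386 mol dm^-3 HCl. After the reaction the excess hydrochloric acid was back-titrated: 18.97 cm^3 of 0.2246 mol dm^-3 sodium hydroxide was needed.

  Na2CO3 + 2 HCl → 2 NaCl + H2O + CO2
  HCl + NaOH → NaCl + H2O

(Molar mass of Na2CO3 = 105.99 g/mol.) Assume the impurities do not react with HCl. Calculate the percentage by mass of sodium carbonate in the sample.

n(HCl) added = 0.03866 × 0.4386 = 0.01696 mol
n(NaOH) used in back-titration = 0.01897 × 0.2246 = 4.261 × 10^-3 mol
n(HCl) left over = 4.261 × 10^-3 mol (1:1 ratio)
n(HCl) consumed by analyte = 0.01696 − 4.261 × 10^-3 = 0.01270 mol
From the 1:2 ratio, n(Na2CO3) = 1/2 × 0.01270 = 6.348 × 10^-3 mol
mass of Na2CO3 = 6.348 × 10^-3 × 105.99 = 0.6728 g
% Na2CO3 = 0.6728 / 0.9032 × 100 = 74.49 %

74.49 %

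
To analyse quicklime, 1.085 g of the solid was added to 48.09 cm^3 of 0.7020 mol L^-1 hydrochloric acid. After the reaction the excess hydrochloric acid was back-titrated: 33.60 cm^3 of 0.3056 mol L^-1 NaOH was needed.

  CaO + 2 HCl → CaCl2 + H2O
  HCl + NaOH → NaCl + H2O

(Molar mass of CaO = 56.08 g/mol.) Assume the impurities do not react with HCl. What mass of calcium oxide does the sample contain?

n(HCl) added = 0.04809 × 0.7020 = 0.03376 mol
n(NaOH) used in back-titration = 0.03360 × 0.3056 = 0.01027 mol
n(HCl) left over = 0.01027 mol (1:1 ratio)
n(HCl) consumed by analyte = 0.03376 − 0.01027 = 0.02349 mol
From the 1:2 ratio, n(CaO) = 1/2 × 0.02349 = 0.01175 mol
mass of CaO = 0.01175 × 56.08 = 0.6587 g

0.6587 g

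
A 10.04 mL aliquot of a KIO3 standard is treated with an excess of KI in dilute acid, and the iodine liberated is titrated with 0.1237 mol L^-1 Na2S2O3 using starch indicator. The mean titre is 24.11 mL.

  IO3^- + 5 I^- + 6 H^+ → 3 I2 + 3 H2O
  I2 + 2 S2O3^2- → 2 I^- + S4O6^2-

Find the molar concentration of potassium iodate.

0.04951 mol/L

n(S2O3^2-) = 0.02411 × 0.1237 = 2.982 × 10^-3 mol
n(I2) = n(S2O3^2-)/2 = 1.491 × 10^-3 mol
From the 1:3 ratio, n(IO3^-) in the aliquot = 1/3 × 1.491 × 10^-3 = 4.971 × 10^-4 mol
[IO3^-] = 4.971 × 10^-4 / 0.01004 = 0.04951 mol/L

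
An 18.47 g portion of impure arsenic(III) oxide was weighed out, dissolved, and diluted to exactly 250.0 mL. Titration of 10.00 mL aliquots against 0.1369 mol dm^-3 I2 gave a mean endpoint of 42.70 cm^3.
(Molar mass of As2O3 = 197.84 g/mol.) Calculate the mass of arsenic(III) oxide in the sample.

14.46 g

As2O3 + 2 I2 + 2 H2O → As2O5 + 4 HI
n(I2) per titration = 0.04270 × 0.1369 = 5.846 × 10^-3 mol
From the 1:2 ratio, n(As2O3) in each aliquot = 1/2 × 5.846 × 10^-3 = 2.923 × 10^-3 mol
n(As2O3) in the whole flask = 2.923 × 10^-3 × 250.0/10.00 = 0.07307 mol
mass of As2O3 = 0.07307 × 197.84 = 14.46 g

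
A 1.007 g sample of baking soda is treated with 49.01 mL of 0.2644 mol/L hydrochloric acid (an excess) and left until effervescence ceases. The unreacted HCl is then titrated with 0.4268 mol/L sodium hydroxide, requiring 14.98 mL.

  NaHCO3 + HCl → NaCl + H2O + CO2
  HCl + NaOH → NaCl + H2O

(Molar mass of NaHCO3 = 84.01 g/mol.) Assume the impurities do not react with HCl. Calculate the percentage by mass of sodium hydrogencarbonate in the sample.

n(HCl) added = 0.04901 × 0.2644 = 0.01296 mol
n(NaOH) used in back-titration = 0.01498 × 0.4268 = 6.393 × 10^-3 mol
n(HCl) left over = 6.393 × 10^-3 mol (1:1 ratio)
n(HCl) consumed by analyte = 0.01296 − 6.393 × 10^-3 = 6.565 × 10^-3 mol
n(NaHCO3) = 6.565 × 10^-3 mol (1:1 ratio)
mass of NaHCO3 = 6.565 × 10^-3 × 84.01 = 0.5515 g
% NaHCO3 = 0.5515 / 1.007 × 100 = 54.77 %

54.77 %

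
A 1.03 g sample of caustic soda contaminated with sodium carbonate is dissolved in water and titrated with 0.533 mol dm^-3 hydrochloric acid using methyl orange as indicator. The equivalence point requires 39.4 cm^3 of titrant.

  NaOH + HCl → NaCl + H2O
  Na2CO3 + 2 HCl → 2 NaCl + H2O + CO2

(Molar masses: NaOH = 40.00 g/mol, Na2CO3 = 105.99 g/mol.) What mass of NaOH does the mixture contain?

0.255 g

n(HCl) = 0.0394 × 0.533 = 0.0210 mol
Let x = n(NaOH), y = n(Na2CO3).
Titrant: 1x + 2y = 0.0210;  mass: 40.00x + 105.99y = 1.03
Solving, x = 6.38 × 10^-3 mol, y = 7.31 × 10^-3 mol
mass of NaOH = 6.38 × 10^-3 × 40.00 = 0.255 g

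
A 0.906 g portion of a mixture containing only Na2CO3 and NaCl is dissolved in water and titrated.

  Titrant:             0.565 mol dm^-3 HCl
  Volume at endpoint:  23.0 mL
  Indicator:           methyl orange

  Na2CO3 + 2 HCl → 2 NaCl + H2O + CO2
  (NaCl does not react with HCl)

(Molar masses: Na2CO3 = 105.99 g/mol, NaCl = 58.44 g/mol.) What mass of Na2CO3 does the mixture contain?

n(HCl) = 0.0230 × 0.565 = 0.0130 mol
Let x = n(Na2CO3), y = n(NaCl).
Titrant: 2x = 0.0130;  mass: 105.99x + 58.44y = 0.906
Solving, x = 6.50 × 10^-3 mol, y = 3.72 × 10^-3 mol
mass of Na2CO3 = 6.50 × 10^-3 × 105.99 = 0.689 g

0.689 g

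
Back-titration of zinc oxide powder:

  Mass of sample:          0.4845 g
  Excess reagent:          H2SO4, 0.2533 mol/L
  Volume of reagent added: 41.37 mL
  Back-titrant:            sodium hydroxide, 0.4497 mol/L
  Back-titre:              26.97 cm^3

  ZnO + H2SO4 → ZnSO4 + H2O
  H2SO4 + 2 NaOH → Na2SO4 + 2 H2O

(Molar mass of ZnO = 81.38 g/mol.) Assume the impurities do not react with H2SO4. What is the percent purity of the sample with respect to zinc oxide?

n(H2SO4) added = 0.04137 × 0.2533 = 0.01048 mol
n(NaOH) used in back-titration = 0.02697 × 0.4497 = 0.01213 mol
From the 1:2 ratio, n(H2SO4) left over = 1/2 × 0.01213 = 6.064 × 10^-3 mol
n(H2SO4) consumed by analyte = 0.01048 − 6.064 × 10^-3 = 4.415 × 10^-3 mol
n(ZnO) = 4.415 × 10^-3 mol (1:1 ratio)
mass of ZnO = 4.415 × 10^-3 × 81.38 = 0.3593 g
% ZnO = 0.3593 / 0.4845 × 100 = 74.15 %

74.15 %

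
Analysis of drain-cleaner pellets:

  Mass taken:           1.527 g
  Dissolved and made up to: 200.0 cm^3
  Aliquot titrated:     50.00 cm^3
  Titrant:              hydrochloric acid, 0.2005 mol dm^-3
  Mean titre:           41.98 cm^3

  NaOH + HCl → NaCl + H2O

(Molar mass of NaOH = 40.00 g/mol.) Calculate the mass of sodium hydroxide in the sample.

1.347 g

n(HCl) per titration = 0.04198 × 0.2005 = 8.417 × 10^-3 mol
n(NaOH) in each aliquot = 8.417 × 10^-3 mol (1:1 ratio)
n(NaOH) in the whole flask = 8.417 × 10^-3 × 200.0/50.00 = 0.03367 mol
mass of NaOH = 0.03367 × 40.00 = 1.347 g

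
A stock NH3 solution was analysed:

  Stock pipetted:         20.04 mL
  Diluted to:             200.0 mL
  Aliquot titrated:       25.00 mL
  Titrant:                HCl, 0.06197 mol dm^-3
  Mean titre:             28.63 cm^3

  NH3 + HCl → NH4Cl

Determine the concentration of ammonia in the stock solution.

0.7083 mol/L

n(HCl) = 0.02863 × 0.06197 = 1.774 × 10^-3 mol
n(NH3) in the aliquot = 1.774 × 10^-3 mol (1:1 ratio)
[NH3]_dilute = 1.774 × 10^-3 / 0.02500 = 0.07097 mol/L
Dilution factor = 200.0 / 20.04 = 9.980
[NH3]_stock = 0.07097 × 9.980 = 0.7083 mol/L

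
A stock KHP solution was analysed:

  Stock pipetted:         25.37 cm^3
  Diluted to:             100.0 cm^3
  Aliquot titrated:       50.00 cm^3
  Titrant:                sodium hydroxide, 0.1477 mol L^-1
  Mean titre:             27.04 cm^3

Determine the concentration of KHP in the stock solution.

KHC8H4O4 + NaOH → KNaC8H4O4 + H2O
n(NaOH) = 0.02704 × 0.1477 = 3.994 × 10^-3 mol
n(KHC8H4O4) in the aliquot = 3.994 × 10^-3 mol (1:1 ratio)
[KHC8H4O4]_dilute = 3.994 × 10^-3 / 0.05000 = 0.07988 mol/L
Dilution factor = 100.0 / 25.37 = 3.942
[KHC8H4O4]_stock = 0.07988 × 3.942 = 0.3148 mol/L

0.3148 mol/L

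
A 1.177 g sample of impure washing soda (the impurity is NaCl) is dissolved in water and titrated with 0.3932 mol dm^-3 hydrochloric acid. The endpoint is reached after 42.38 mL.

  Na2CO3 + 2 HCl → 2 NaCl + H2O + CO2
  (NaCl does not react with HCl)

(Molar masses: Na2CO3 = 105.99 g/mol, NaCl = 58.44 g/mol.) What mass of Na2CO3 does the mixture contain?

n(HCl) = 0.04238 × 0.3932 = 0.01666 mol
Let x = n(Na2CO3), y = n(NaCl).
Titrant: 2x = 0.01666;  mass: 105.99x + 58.44y = 1.177
Solving, x = 8.332 × 10^-3 mol, y = 5.029 × 10^-3 mol
mass of Na2CO3 = 8.332 × 10^-3 × 105.99 = 0.8831 g

0.8831 g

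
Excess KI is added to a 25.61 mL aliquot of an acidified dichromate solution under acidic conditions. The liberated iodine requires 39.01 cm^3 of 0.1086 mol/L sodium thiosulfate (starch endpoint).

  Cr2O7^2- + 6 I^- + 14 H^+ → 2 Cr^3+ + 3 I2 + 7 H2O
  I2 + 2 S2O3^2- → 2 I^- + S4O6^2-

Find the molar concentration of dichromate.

n(S2O3^2-) = 0.03901 × 0.1086 = 4.236 × 10^-3 mol
n(I2) = n(S2O3^2-)/2 = 2.118 × 10^-3 mol
From the 1:3 ratio, n(Cr2O7^2-) in the aliquot = 1/3 × 2.118 × 10^-3 = 7.061 × 10^-4 mol
[Cr2O7^2-] = 7.061 × 10^-4 / 0.02561 = 0.02757 mol/L

0.02757 mol/L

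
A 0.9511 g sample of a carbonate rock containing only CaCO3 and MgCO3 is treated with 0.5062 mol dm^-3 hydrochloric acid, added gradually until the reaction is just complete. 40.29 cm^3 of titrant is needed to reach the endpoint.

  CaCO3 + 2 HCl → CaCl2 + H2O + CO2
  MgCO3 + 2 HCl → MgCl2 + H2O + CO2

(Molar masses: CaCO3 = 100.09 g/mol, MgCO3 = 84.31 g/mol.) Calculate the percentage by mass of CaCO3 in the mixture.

60.93 %

n(HCl) = 0.04029 × 0.5062 = 0.02039 mol
Let x = n(CaCO3), y = n(MgCO3).
Titrant: 2x + 2y = 0.02039;  mass: 100.09x + 84.31y = 0.9511
Solving, x = 5.789 × 10^-3 mol, y = 4.408 × 10^-3 mol
mass of CaCO3 = 5.789 × 10^-3 × 100.09 = 0.5795 g
% CaCO3 = 0.5795 / 0.9511 × 100 = 60.93 %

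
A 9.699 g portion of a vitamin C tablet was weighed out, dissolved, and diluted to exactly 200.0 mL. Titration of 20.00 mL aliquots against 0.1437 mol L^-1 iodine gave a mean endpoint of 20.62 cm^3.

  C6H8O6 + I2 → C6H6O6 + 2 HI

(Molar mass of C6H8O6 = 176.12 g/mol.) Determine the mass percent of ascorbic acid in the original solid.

n(I2) per titration = 0.02062 × 0.1437 = 2.963 × 10^-3 mol
n(C6H8O6) in each aliquot = 2.963 × 10^-3 mol (1:1 ratio)
n(C6H8O6) in the whole flask = 2.963 × 10^-3 × 200.0/20.00 = 0.02963 mol
mass of C6H8O6 = 0.02963 × 176.12 = 5.219 g
% C6H8O6 = 5.219 / 9.699 × 100 = 53.81 %

53.81 %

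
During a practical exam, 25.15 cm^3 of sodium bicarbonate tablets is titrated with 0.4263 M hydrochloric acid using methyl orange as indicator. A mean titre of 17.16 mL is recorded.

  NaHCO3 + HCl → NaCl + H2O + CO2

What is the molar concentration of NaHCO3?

0.2909 M

n(HCl) = 0.01716 L × 0.4263 mol/L = 7.315 × 10^-3 mol
n(NaHCO3) = 7.315 × 10^-3 mol (1:1 mole ratio)
[NaHCO3] = 7.315 × 10^-3 mol / 0.02515 L = 0.2909 mol/L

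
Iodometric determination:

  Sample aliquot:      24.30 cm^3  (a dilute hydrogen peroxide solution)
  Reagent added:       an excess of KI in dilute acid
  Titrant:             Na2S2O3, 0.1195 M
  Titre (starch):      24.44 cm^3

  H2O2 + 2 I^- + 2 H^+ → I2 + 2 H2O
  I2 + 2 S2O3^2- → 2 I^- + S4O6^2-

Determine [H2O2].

0.06009 M

n(S2O3^2-) = 0.02444 × 0.1195 = 2.921 × 10^-3 mol
n(I2) = n(S2O3^2-)/2 = 1.460 × 10^-3 mol
n(H2O2) in the aliquot = 1.460 × 10^-3 mol (1:1 ratio)
[H2O2] = 1.460 × 10^-3 / 0.02430 = 0.06009 mol/L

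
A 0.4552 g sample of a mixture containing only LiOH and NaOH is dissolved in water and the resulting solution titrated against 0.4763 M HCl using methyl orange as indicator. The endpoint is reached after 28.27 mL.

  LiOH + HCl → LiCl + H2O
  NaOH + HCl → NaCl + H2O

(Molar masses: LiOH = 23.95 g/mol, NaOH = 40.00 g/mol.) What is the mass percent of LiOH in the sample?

n(HCl) = 0.02827 × 0.4763 = 0.01347 mol
Let x = n(LiOH), y = n(NaOH).
Titrant: 1x + 1y = 0.01347;  mass: 23.95x + 40.00y = 0.4552
Solving, x = 5.196 × 10^-3 mol, y = 8.269 × 10^-3 mol
mass of LiOH = 5.196 × 10^-3 × 23.95 = 0.1245 g
% LiOH = 0.1245 / 0.4552 × 100 = 27.34 %

27.34 %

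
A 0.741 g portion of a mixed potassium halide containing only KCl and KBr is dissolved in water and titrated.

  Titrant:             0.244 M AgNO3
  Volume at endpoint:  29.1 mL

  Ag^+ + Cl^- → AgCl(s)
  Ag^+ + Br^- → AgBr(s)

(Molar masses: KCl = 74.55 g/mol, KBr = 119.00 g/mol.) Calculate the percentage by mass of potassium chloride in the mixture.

n(AgNO3) = 0.0291 × 0.244 = 7.10 × 10^-3 mol
Let x = n(KCl), y = n(KBr).
Titrant: 1x + 1y = 7.10 × 10^-3;  mass: 74.55x + 119.00y = 0.741
Solving, x = 2.34 × 10^-3 mol, y = 4.76 × 10^-3 mol
mass of KCl = 2.34 × 10^-3 × 74.55 = 0.174 g
% KCl = 0.174 / 0.741 × 100 = 23.5 %

23.5 %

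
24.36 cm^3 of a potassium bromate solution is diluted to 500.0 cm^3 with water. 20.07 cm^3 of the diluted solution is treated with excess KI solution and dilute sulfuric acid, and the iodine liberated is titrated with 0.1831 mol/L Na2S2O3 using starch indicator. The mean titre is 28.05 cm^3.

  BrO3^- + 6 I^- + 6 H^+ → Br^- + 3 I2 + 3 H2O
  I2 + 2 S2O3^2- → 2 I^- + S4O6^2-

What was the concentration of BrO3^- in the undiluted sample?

0.8754 mol/L

n(S2O3^2-) = 0.02805 × 0.1831 = 5.136 × 10^-3 mol
n(I2) = n(S2O3^2-)/2 = 2.568 × 10^-3 mol
From the 1:3 ratio, n(BrO3^-) in the aliquot = 1/3 × 2.568 × 10^-3 = 8.560 × 10^-4 mol
[BrO3^-]_dilute = 8.560 × 10^-4 / 0.02007 = 0.04265 mol/L
[BrO3^-]_original = 0.04265 × 500.0/24.36 = 0.8754 mol/L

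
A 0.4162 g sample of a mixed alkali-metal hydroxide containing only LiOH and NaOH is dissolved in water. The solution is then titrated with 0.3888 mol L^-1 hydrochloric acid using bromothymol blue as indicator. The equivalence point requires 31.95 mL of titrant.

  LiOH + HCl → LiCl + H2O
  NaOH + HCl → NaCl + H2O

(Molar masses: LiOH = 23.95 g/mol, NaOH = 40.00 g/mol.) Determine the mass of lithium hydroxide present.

n(HCl) = 0.03195 × 0.3888 = 0.01242 mol
Let x = n(LiOH), y = n(NaOH).
Titrant: 1x + 1y = 0.01242;  mass: 23.95x + 40.00y = 0.4162
Solving, x = 5.027 × 10^-3 mol, y = 7.395 × 10^-3 mol
mass of LiOH = 5.027 × 10^-3 × 23.95 = 0.1204 g

0.1204 g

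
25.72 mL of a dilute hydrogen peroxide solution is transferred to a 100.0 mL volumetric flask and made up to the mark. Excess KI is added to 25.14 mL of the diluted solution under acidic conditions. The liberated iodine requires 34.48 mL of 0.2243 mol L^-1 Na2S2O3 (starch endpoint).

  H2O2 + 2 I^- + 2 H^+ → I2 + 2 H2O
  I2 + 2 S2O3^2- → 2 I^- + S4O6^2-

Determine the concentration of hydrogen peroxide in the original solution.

0.5980 mol/L

n(S2O3^2-) = 0.03448 × 0.2243 = 7.734 × 10^-3 mol
n(I2) = n(S2O3^2-)/2 = 3.867 × 10^-3 mol
n(H2O2) in the aliquot = 3.867 × 10^-3 mol (1:1 ratio)
[H2O2]_dilute = 3.867 × 10^-3 / 0.02514 = 0.1538 mol/L
[H2O2]_original = 0.1538 × 100.0/25.72 = 0.5980 mol/L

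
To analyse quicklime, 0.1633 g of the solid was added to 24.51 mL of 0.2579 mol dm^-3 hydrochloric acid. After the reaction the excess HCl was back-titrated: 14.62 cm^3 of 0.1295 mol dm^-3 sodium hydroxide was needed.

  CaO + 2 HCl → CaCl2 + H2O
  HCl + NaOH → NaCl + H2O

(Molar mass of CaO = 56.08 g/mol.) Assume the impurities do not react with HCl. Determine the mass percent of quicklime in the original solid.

n(HCl) added = 0.02451 × 0.2579 = 6.321 × 10^-3 mol
n(NaOH) used in back-titration = 0.01462 × 0.1295 = 1.893 × 10^-3 mol
n(HCl) left over = 1.893 × 10^-3 mol (1:1 ratio)
n(HCl) consumed by analyte = 6.321 × 10^-3 − 1.893 × 10^-3 = 4.428 × 10^-3 mol
From the 1:2 ratio, n(CaO) = 1/2 × 4.428 × 10^-3 = 2.214 × 10^-3 mol
mass of CaO = 2.214 × 10^-3 × 56.08 = 0.1242 g
% CaO = 0.1242 / 0.1633 × 100 = 76.03 %

76.03 %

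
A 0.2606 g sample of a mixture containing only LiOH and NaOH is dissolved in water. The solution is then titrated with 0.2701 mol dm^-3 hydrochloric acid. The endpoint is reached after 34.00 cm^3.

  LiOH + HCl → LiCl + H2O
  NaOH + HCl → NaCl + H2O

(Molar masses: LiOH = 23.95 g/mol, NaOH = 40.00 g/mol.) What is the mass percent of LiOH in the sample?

61.12 %

n(HCl) = 0.03400 × 0.2701 = 9.183 × 10^-3 mol
Let x = n(LiOH), y = n(NaOH).
Titrant: 1x + 1y = 9.183 × 10^-3;  mass: 23.95x + 40.00y = 0.2606
Solving, x = 6.650 × 10^-3 mol, y = 2.533 × 10^-3 mol
mass of LiOH = 6.650 × 10^-3 × 23.95 = 0.1593 g
% LiOH = 0.1593 / 0.2606 × 100 = 61.12 %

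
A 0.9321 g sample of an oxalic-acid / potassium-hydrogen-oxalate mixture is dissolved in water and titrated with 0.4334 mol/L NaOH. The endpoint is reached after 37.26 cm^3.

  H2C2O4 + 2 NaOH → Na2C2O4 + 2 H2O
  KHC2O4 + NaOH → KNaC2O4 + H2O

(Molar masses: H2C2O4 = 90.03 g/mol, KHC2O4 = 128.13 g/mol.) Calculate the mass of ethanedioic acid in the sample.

n(NaOH) = 0.03726 × 0.4334 = 0.01615 mol
Let x = n(H2C2O4), y = n(KHC2O4).
Titrant: 2x + 1y = 0.01615;  mass: 90.03x + 128.13y = 0.9321
Solving, x = 6.840 × 10^-3 mol, y = 2.469 × 10^-3 mol
mass of H2C2O4 = 6.840 × 10^-3 × 90.03 = 0.6158 g

0.6158 g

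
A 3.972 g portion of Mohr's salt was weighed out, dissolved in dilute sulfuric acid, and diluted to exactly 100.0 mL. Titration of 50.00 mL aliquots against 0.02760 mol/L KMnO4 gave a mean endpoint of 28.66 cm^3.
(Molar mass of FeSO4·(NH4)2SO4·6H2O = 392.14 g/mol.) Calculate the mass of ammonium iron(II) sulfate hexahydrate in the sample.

MnO4^- + 5 Fe^2+ + 8 H^+ → Mn^2+ + 5 Fe^3+ + 4 H2O
n(KMnO4) per titration = 0.02866 × 0.02760 = 7.910 × 10^-4 mol
From the 5:1 ratio, n(FeSO4·(NH4)2SO4·6H2O) in each aliquot = 5/1 × 7.910 × 10^-4 = 3.955 × 10^-3 mol
n(FeSO4·(NH4)2SO4·6H2O) in the whole flask = 3.955 × 10^-3 × 100.0/50.00 = 7.910 × 10^-3 mol
mass of FeSO4·(NH4)2SO4·6H2O = 7.910 × 10^-3 × 392.14 = 3.102 g

3.102 g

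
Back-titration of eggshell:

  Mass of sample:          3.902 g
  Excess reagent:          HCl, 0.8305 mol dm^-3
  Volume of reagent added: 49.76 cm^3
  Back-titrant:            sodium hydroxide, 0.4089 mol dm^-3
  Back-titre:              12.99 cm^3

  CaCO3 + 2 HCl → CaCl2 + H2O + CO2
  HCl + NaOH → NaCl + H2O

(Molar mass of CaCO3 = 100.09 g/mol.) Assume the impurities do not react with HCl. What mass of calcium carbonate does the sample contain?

n(HCl) added = 0.04976 × 0.8305 = 0.04133 mol
n(NaOH) used in back-titration = 0.01299 × 0.4089 = 5.312 × 10^-3 mol
n(HCl) left over = 5.312 × 10^-3 mol (1:1 ratio)
n(HCl) consumed by analyte = 0.04133 − 5.312 × 10^-3 = 0.03601 mol
From the 1:2 ratio, n(CaCO3) = 1/2 × 0.03601 = 0.01801 mol
mass of CaCO3 = 0.01801 × 100.09 = 1.802 g

1.802 g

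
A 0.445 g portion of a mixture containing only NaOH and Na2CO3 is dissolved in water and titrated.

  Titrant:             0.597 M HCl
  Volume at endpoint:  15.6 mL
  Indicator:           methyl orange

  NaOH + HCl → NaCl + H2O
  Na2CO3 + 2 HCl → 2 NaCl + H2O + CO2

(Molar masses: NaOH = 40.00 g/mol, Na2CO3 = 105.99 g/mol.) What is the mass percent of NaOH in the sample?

33.6 %

n(HCl) = 0.0156 × 0.597 = 9.31 × 10^-3 mol
Let x = n(NaOH), y = n(Na2CO3).
Titrant: 1x + 2y = 9.31 × 10^-3;  mass: 40.00x + 105.99y = 0.445
Solving, x = 3.74 × 10^-3 mol, y = 2.79 × 10^-3 mol
mass of NaOH = 3.74 × 10^-3 × 40.00 = 0.149 g
% NaOH = 0.149 / 0.445 × 100 = 33.6 %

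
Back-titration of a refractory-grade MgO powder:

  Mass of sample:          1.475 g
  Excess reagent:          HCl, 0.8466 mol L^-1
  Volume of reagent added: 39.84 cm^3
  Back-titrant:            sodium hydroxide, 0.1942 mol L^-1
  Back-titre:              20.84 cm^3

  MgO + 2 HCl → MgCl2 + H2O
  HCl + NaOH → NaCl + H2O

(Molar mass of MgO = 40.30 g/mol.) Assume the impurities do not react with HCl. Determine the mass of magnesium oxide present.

n(HCl) added = 0.03984 × 0.8466 = 0.03373 mol
n(NaOH) used in back-titration = 0.02084 × 0.1942 = 4.047 × 10^-3 mol
n(HCl) left over = 4.047 × 10^-3 mol (1:1 ratio)
n(HCl) consumed by analyte = 0.03373 − 4.047 × 10^-3 = 0.02968 mol
From the 1:2 ratio, n(MgO) = 1/2 × 0.02968 = 0.01484 mol
mass of MgO = 0.01484 × 40.30 = 0.5981 g

0.5981 g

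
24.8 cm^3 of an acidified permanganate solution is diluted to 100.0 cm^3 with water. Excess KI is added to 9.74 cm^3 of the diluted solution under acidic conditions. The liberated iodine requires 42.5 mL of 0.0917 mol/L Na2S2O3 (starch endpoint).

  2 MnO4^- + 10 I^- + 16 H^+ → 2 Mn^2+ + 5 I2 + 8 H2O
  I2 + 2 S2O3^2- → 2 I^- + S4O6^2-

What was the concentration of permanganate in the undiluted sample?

0.323 mol/L

n(S2O3^2-) = 0.0425 × 0.0917 = 3.90 × 10^-3 mol
n(I2) = n(S2O3^2-)/2 = 1.95 × 10^-3 mol
From the 2:5 ratio, n(MnO4^-) in the aliquot = 2/5 × 1.95 × 10^-3 = 7.79 × 10^-4 mol
[MnO4^-]_dilute = 7.79 × 10^-4 / 0.00974 = 0.0800 mol/L
[MnO4^-]_original = 0.0800 × 100.0/24.8 = 0.323 mol/L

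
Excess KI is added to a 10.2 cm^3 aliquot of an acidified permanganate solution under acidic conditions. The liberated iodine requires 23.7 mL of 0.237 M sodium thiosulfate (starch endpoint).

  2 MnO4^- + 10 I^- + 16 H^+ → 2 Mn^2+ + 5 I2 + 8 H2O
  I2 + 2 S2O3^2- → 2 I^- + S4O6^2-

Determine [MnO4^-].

0.110 M

n(S2O3^2-) = 0.0237 × 0.237 = 5.62 × 10^-3 mol
n(I2) = n(S2O3^2-)/2 = 2.81 × 10^-3 mol
From the 2:5 ratio, n(MnO4^-) in the aliquot = 2/5 × 2.81 × 10^-3 = 1.12 × 10^-3 mol
[MnO4^-] = 1.12 × 10^-3 / 0.0102 = 0.110 mol/L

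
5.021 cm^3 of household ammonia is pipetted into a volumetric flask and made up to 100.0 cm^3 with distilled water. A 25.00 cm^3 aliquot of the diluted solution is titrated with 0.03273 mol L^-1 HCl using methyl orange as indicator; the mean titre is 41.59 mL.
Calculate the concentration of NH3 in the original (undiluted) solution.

1.084 mol/L

NH3 + HCl → NH4Cl
n(HCl) = 0.04159 × 0.03273 = 1.361 × 10^-3 mol
n(NH3) in the aliquot = 1.361 × 10^-3 mol (1:1 ratio)
[NH3]_dilute = 1.361 × 10^-3 / 0.02500 = 0.05445 mol/L
Dilution factor = 100.0 / 5.021 = 19.92
[NH3]_stock = 0.05445 × 19.92 = 1.084 mol/L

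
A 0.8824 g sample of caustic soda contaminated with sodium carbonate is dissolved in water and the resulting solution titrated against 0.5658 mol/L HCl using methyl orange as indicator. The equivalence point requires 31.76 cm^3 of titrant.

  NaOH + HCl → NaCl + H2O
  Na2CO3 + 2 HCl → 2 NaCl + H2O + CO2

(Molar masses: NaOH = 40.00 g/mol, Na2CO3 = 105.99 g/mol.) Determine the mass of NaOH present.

n(HCl) = 0.03176 × 0.5658 = 0.01797 mol
Let x = n(NaOH), y = n(Na2CO3).
Titrant: 1x + 2y = 0.01797;  mass: 40.00x + 105.99y = 0.8824
Solving, x = 5.380 × 10^-3 mol, y = 6.295 × 10^-3 mol
mass of NaOH = 5.380 × 10^-3 × 40.00 = 0.2152 g

0.2152 g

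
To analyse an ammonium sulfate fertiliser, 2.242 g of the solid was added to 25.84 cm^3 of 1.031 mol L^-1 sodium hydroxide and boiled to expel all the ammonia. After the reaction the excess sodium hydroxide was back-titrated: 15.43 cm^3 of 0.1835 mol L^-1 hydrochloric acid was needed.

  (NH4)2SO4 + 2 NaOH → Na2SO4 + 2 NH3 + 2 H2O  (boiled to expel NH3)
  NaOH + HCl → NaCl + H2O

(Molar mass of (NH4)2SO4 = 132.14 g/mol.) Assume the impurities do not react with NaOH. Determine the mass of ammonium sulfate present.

n(NaOH) added = 0.02584 × 1.031 = 0.02664 mol
n(HCl) used in back-titration = 0.01543 × 0.1835 = 2.831 × 10^-3 mol
n(NaOH) left over = 2.831 × 10^-3 mol (1:1 ratio)
n(NaOH) consumed by analyte = 0.02664 − 2.831 × 10^-3 = 0.02381 mol
From the 1:2 ratio, n((NH4)2SO4) = 1/2 × 0.02381 = 0.01190 mol
mass of (NH4)2SO4 = 0.01190 × 132.14 = 1.573 g

1.573 g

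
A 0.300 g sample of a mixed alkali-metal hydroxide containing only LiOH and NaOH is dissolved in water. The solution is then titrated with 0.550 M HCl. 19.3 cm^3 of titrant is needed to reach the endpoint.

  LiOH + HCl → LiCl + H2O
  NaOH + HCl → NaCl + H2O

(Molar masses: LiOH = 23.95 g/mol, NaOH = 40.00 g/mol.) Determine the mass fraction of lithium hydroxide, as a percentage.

62.0 %

n(HCl) = 0.0193 × 0.550 = 0.0106 mol
Let x = n(LiOH), y = n(NaOH).
Titrant: 1x + 1y = 0.0106;  mass: 23.95x + 40.00y = 0.300
Solving, x = 7.76 × 10^-3 mol, y = 2.85 × 10^-3 mol
mass of LiOH = 7.76 × 10^-3 × 23.95 = 0.186 g
% LiOH = 0.186 / 0.300 × 100 = 62.0 %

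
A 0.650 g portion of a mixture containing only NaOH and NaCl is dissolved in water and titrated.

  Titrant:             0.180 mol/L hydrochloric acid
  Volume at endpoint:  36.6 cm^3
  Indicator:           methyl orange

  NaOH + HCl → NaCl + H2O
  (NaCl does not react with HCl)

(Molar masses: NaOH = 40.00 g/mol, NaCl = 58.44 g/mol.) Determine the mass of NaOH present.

0.264 g

n(HCl) = 0.0366 × 0.180 = 6.59 × 10^-3 mol
Let x = n(NaOH), y = n(NaCl).
Titrant: 1x = 6.59 × 10^-3;  mass: 40.00x + 58.44y = 0.650
Solving, x = 6.59 × 10^-3 mol, y = 6.61 × 10^-3 mol
mass of NaOH = 6.59 × 10^-3 × 40.00 = 0.264 g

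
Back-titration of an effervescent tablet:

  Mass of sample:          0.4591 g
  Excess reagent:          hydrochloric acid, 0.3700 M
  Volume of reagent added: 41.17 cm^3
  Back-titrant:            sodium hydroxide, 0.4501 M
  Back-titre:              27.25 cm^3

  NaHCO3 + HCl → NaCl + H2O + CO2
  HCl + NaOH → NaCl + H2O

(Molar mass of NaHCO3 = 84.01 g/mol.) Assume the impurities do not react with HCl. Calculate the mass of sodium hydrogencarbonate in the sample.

n(HCl) added = 0.04117 × 0.3700 = 0.01523 mol
n(NaOH) used in back-titration = 0.02725 × 0.4501 = 0.01227 mol
n(HCl) left over = 0.01227 mol (1:1 ratio)
n(HCl) consumed by analyte = 0.01523 − 0.01227 = 2.968 × 10^-3 mol
n(NaHCO3) = 2.968 × 10^-3 mol (1:1 ratio)
mass of NaHCO3 = 2.968 × 10^-3 × 84.01 = 0.2493 g

0.2493 g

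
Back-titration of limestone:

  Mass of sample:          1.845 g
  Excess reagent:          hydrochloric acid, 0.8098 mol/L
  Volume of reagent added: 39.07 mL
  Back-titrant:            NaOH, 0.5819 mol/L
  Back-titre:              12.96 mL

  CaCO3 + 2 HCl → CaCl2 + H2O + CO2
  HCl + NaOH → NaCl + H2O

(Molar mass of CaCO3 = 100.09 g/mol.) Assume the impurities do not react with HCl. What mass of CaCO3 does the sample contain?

n(HCl) added = 0.03907 × 0.8098 = 0.03164 mol
n(NaOH) used in back-titration = 0.01296 × 0.5819 = 7.541 × 10^-3 mol
n(HCl) left over = 7.541 × 10^-3 mol (1:1 ratio)
n(HCl) consumed by analyte = 0.03164 − 7.541 × 10^-3 = 0.02410 mol
From the 1:2 ratio, n(CaCO3) = 1/2 × 0.02410 = 0.01205 mol
mass of CaCO3 = 0.01205 × 100.09 = 1.206 g

1.206 g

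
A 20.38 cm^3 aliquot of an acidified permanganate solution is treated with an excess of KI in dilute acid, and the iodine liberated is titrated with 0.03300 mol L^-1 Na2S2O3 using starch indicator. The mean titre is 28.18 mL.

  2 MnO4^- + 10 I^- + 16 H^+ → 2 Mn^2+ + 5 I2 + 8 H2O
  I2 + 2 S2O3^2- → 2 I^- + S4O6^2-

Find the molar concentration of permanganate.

0.009126 mol/L

n(S2O3^2-) = 0.02818 × 0.03300 = 9.299 × 10^-4 mol
n(I2) = n(S2O3^2-)/2 = 4.650 × 10^-4 mol
From the 2:5 ratio, n(MnO4^-) in the aliquot = 2/5 × 4.650 × 10^-4 = 1.860 × 10^-4 mol
[MnO4^-] = 1.860 × 10^-4 / 0.02038 = 0.009126 mol/L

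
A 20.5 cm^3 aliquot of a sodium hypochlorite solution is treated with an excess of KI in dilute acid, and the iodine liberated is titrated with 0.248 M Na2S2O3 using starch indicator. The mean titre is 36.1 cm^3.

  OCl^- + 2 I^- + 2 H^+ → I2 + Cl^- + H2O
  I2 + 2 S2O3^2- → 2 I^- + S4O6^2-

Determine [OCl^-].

0.218 M

n(S2O3^2-) = 0.0361 × 0.248 = 8.95 × 10^-3 mol
n(I2) = n(S2O3^2-)/2 = 4.48 × 10^-3 mol
n(OCl^-) in the aliquot = 4.48 × 10^-3 mol (1:1 ratio)
[OCl^-] = 4.48 × 10^-3 / 0.0205 = 0.218 mol/L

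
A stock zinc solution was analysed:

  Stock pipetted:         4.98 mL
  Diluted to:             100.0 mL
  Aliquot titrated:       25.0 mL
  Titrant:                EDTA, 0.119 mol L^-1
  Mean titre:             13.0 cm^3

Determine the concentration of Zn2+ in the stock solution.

1.24 mol/L

Zn^2+ + EDTA^4- → [Zn(EDTA)]^2-
n(EDTA) = 0.0130 × 0.119 = 1.55 × 10^-3 mol
n(Zn2+) in the aliquot = 1.55 × 10^-3 mol (1:1 ratio)
[Zn2+]_dilute = 1.55 × 10^-3 / 0.0250 = 0.0619 mol/L
Dilution factor = 100.0 / 4.98 = 20.08
[Zn2+]_stock = 0.0619 × 20.08 = 1.24 mol/L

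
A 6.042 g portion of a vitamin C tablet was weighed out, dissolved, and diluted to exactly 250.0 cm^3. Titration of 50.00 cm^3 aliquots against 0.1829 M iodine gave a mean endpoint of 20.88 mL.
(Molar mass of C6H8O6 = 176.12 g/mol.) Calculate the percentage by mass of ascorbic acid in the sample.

C6H8O6 + I2 → C6H6O6 + 2 HI
n(I2) per titration = 0.02088 × 0.1829 = 3.819 × 10^-3 mol
n(C6H8O6) in each aliquot = 3.819 × 10^-3 mol (1:1 ratio)
n(C6H8O6) in the whole flask = 3.819 × 10^-3 × 250.0/50.00 = 0.01909 mol
mass of C6H8O6 = 0.01909 × 176.12 = 3.363 g
% C6H8O6 = 3.363 / 6.042 × 100 = 55.66 %

55.66 %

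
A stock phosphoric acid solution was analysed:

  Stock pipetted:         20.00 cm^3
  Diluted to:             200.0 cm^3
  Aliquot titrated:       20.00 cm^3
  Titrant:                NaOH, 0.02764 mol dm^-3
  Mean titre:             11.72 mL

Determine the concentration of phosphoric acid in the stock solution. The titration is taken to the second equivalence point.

0.08099 mol/L

H3PO4 + 2 NaOH → Na2HPO4 + 2 H2O
n(NaOH) = 0.01172 × 0.02764 = 3.239 × 10^-4 mol
From the 1:2 ratio, n(H3PO4) in the aliquot = 1/2 × 3.239 × 10^-4 = 1.620 × 10^-4 mol
[H3PO4]_dilute = 1.620 × 10^-4 / 0.02000 = 0.008099 mol/L
Dilution factor = 200.0 / 20.00 = 10.00
[H3PO4]_stock = 0.008099 × 10.00 = 0.08099 mol/L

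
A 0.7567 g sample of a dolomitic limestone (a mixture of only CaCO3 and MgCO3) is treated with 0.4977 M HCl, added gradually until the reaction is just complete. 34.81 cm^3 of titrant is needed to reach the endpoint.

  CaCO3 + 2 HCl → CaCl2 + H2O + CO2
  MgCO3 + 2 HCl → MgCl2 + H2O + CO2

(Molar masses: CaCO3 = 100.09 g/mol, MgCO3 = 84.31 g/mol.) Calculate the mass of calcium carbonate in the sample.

n(HCl) = 0.03481 × 0.4977 = 0.01732 mol
Let x = n(CaCO3), y = n(MgCO3).
Titrant: 2x + 2y = 0.01732;  mass: 100.09x + 84.31y = 0.7567
Solving, x = 1.671 × 10^-3 mol, y = 6.992 × 10^-3 mol
mass of CaCO3 = 1.671 × 10^-3 × 100.09 = 0.1672 g

0.1672 g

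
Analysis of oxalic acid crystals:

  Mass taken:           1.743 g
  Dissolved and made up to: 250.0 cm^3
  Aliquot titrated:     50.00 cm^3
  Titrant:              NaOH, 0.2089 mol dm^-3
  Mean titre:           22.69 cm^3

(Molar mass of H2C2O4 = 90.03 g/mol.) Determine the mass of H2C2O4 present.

H2C2O4 + 2 NaOH → Na2C2O4 + 2 H2O
n(NaOH) per titration = 0.02269 × 0.2089 = 4.740 × 10^-3 mol
From the 1:2 ratio, n(H2C2O4) in each aliquot = 1/2 × 4.740 × 10^-3 = 2.370 × 10^-3 mol
n(H2C2O4) in the whole flask = 2.370 × 10^-3 × 250.0/50.00 = 0.01185 mol
mass of H2C2O4 = 0.01185 × 90.03 = 1.067 g

1.067 g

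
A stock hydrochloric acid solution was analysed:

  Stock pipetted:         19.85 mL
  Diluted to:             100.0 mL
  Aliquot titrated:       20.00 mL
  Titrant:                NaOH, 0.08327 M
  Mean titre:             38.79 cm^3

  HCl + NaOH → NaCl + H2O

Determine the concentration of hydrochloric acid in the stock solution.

0.8136 M

n(NaOH) = 0.03879 × 0.08327 = 3.230 × 10^-3 mol
n(HCl) in the aliquot = 3.230 × 10^-3 mol (1:1 ratio)
[HCl]_dilute = 3.230 × 10^-3 / 0.02000 = 0.1615 mol/L
Dilution factor = 100.0 / 19.85 = 5.038
[HCl]_stock = 0.1615 × 5.038 = 0.8136 mol/L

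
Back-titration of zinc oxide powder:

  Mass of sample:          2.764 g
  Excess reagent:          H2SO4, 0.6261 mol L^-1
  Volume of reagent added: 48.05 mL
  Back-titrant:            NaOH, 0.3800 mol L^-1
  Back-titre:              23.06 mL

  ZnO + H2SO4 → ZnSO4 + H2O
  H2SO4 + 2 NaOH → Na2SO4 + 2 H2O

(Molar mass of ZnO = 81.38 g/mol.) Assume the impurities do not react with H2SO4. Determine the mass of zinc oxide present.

n(H2SO4) added = 0.04805 × 0.6261 = 0.03008 mol
n(NaOH) used in back-titration = 0.02306 × 0.3800 = 8.763 × 10^-3 mol
From the 1:2 ratio, n(H2SO4) left over = 1/2 × 8.763 × 10^-3 = 4.381 × 10^-3 mol
n(H2SO4) consumed by analyte = 0.03008 − 4.381 × 10^-3 = 0.02570 mol
n(ZnO) = 0.02570 mol (1:1 ratio)
mass of ZnO = 0.02570 × 81.38 = 2.092 g

2.092 g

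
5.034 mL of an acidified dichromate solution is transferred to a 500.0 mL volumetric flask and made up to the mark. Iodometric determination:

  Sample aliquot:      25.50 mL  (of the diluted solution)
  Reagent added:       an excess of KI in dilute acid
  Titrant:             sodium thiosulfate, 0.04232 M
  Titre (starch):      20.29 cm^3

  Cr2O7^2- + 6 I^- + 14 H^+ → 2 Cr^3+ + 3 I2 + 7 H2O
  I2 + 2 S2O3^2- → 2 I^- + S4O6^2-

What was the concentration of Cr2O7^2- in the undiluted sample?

n(S2O3^2-) = 0.02029 × 0.04232 = 8.587 × 10^-4 mol
n(I2) = n(S2O3^2-)/2 = 4.293 × 10^-4 mol
From the 1:3 ratio, n(Cr2O7^2-) in the aliquot = 1/3 × 4.293 × 10^-4 = 1.431 × 10^-4 mol
[Cr2O7^2-]_dilute = 1.431 × 10^-4 / 0.02550 = 0.005612 mol/L
[Cr2O7^2-]_original = 0.005612 × 500.0/5.034 = 0.5574 mol/L

0.5574 M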